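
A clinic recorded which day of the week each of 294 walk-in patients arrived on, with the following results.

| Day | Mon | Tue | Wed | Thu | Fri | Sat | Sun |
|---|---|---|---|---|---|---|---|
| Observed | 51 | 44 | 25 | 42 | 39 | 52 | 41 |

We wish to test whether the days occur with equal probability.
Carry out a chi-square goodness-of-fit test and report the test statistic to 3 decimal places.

11.524

Expected count for each of the 7 categories: 294/7 = 42.
cat         O        E   (O−E)²/E
Mon        51       42     1.9286
Tue        44       42     0.0952
Wed        25       42     6.8810
Thu        42       42     0.0000
Fri        39       42     0.2143
Sat        52       42     2.3810
Sun        41       42     0.0238
Sum = 11.524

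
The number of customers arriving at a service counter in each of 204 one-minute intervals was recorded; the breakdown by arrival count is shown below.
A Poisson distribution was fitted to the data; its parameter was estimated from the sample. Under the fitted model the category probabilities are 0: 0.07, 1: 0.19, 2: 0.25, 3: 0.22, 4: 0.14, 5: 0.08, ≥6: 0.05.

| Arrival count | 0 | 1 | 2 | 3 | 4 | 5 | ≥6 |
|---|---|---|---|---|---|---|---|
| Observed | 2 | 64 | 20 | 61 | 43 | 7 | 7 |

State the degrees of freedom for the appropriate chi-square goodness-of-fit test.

There are k = 7 categories and 1 parameter estimated from the data, so df = 7 − 1 − 1 = 5.

5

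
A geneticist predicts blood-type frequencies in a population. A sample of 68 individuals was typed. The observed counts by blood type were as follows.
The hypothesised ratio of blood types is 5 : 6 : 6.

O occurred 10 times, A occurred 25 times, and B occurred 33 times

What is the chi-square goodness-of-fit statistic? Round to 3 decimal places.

Ratio total = 17. Expected counts: 68×5/17 = 20, 68×6/17 = 24, 68×6/17 = 24.
O: (10 − 20)²/20 = 100/20 = 5.0000
A: (25 − 24)²/24 = 1/24 = 0.0417
B: (33 − 24)²/24 = 81/24 = 3.3750
Sum = 8.417

8.417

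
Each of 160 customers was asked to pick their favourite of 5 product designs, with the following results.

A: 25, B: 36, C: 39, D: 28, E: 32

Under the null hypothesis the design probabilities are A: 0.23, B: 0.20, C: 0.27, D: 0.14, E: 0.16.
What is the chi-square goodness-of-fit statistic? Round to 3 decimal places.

Expected counts E_i = n·p_i: 160×0.23 = 36.8, 160×0.20 = 32, 160×0.27 = 43.2, 160×0.14 = 22.4, 160×0.16 = 25.6.
cat         O        E   (O−E)²/E
A          25     36.8     3.7837
B          36       32     0.5000
C          39     43.2     0.4083
D          28     22.4     1.4000
E          32     25.6     1.6000
Sum = 7.692

7.692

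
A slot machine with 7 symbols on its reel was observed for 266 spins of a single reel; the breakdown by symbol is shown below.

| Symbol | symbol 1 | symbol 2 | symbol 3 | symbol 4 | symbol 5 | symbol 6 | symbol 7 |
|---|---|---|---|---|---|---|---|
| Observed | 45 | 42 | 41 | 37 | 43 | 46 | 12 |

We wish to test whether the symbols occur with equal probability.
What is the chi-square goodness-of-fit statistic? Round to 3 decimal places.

Under H₀ each category has probability 1/7, so each expected count is 266/7 = 38.
χ² = (45−38)²/38 + (42−38)²/38 + (41−38)²/38 + (37−38)²/38 + (43−38)²/38 + (46−38)²/38 + (12−38)²/38
   = 1.2895 + 0.4211 + 0.2368 + 0.0263 + 0.6579 + 1.6842 + 17.7895
Sum = 22.105

22.105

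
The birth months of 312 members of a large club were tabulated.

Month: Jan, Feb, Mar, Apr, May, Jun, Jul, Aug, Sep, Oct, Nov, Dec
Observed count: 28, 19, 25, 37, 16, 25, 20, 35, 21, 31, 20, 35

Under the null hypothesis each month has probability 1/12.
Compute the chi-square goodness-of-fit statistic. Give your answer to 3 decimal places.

Under H₀ each category has probability 1/12, so each expected count is 312/12 = 26.
Jan: (28 − 26)²/26 = 4/26 = 0.1538
Feb: (19 − 26)²/26 = 49/26 = 1.8846
Mar: (25 − 26)²/26 = 1/26 = 0.0385
Apr: (37 − 26)²/26 = 121/26 = 4.6538
May: (16 − 26)²/26 = 100/26 = 3.8462
Jun: (25 − 26)²/26 = 1/26 = 0.0385
Jul: (20 − 26)²/26 = 36/26 = 1.3846
Aug: (35 − 26)²/26 = 81/26 = 3.1154
Sep: (21 − 26)²/26 = 25/26 = 0.9615
Oct: (31 − 26)²/26 = 25/26 = 0.9615
Nov: (20 − 26)²/26 = 36/26 = 1.3846
Dec: (35 − 26)²/26 = 81/26 = 3.1154
Sum = 21.538

21.538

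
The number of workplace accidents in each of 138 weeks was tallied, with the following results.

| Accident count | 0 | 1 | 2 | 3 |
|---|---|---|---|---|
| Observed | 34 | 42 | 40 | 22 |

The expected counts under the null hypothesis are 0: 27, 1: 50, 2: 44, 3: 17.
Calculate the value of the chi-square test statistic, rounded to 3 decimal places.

0: (34 − 27)²/27 = 49/27 = 1.8148
1: (42 − 50)²/50 = 64/50 = 1.2800
2: (40 − 44)²/44 = 16/44 = 0.3636
3: (22 − 17)²/17 = 25/17 = 1.4706
Sum = 4.929

4.929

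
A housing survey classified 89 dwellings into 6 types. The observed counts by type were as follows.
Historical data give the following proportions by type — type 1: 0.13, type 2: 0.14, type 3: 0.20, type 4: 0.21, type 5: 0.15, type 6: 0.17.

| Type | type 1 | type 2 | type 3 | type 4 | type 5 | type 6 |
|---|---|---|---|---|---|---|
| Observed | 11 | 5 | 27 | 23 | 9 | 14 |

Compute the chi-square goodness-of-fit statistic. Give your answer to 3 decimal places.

11.745

Expected counts E_i = n·p_i: 89×0.13 = 11.57, 89×0.14 = 12.46, 89×0.20 = 17.8, 89×0.21 = 18.69, 89×0.15 = 13.35, 89×0.17 = 15.13.
type 1: (11 − 11.57)²/11.57 = 0.3249/11.57 = 0.0281
type 2: (5 − 12.46)²/12.46 = 55.6516/12.46 = 4.4664
type 3: (27 − 17.8)²/17.8 = 84.64/17.8 = 4.7551
type 4: (23 − 18.69)²/18.69 = 18.5761/18.69 = 0.9939
type 5: (9 − 13.35)²/13.35 = 18.9225/13.35 = 1.4174
type 6: (14 − 15.13)²/15.13 = 1.2769/15.13 = 0.0844
Sum = 11.745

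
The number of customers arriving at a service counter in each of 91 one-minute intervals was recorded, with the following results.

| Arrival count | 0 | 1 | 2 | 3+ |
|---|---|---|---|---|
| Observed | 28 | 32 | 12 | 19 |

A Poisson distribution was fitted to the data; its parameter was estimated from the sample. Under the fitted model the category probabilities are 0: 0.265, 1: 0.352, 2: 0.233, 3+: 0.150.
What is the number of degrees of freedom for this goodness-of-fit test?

There are k = 4 categories and 1 parameter estimated from the data, so df = 4 − 1 − 1 = 2.

2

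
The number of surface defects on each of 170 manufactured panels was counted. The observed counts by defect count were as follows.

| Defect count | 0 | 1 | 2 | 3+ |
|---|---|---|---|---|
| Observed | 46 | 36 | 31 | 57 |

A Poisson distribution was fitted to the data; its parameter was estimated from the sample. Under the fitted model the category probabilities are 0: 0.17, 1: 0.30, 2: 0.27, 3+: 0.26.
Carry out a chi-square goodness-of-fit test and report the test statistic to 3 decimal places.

23.073

Expected counts E_i = n·p_i: 170×0.17 = 28.9, 170×0.30 = 51, 170×0.27 = 45.9, 170×0.26 = 44.2.
cat         O        E   (O−E)²/E
0          46     28.9    10.1180
1          36       51     4.4118
2          31     45.9     4.8368
3+         57     44.2     3.7068
Sum = 23.073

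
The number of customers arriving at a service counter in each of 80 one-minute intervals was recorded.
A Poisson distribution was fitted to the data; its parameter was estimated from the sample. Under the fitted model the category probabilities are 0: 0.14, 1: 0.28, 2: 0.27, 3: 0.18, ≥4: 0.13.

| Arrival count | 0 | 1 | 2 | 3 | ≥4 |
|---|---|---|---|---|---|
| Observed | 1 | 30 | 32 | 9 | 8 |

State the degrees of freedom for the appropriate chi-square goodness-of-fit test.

3

There are k = 5 categories and 1 parameter estimated from the data, so df = 5 − 1 − 1 = 3.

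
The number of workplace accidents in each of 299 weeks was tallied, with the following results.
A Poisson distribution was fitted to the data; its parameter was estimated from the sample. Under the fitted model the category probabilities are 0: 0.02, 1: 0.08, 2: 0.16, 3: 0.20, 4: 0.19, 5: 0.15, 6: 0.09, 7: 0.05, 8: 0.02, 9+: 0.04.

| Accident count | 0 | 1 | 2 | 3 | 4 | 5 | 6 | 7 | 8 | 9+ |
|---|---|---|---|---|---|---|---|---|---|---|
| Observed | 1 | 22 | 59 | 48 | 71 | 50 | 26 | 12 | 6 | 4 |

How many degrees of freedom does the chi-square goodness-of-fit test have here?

8

There are k = 10 categories and 1 parameter estimated from the data, so df = 10 − 1 − 1 = 8.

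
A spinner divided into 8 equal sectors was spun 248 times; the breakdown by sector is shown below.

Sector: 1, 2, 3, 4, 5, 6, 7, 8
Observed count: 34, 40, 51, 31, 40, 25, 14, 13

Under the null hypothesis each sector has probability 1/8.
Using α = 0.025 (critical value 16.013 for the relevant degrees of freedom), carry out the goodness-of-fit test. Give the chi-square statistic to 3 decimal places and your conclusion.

Expected count for each of the 8 categories: 248/8 = 31.
χ² = (34−31)²/31 + (40−31)²/31 + (51−31)²/31 + (31−31)²/31 + (40−31)²/31 + (25−31)²/31 + (14−31)²/31 + (13−31)²/31
   = 0.2903 + 2.6129 + 12.9032 + 0.0000 + 2.6129 + 1.1613 + 9.3226 + 10.4516
Sum = 39.355
df = 7. Since 39.355 > 16.013, we reject H₀.

39.355; reject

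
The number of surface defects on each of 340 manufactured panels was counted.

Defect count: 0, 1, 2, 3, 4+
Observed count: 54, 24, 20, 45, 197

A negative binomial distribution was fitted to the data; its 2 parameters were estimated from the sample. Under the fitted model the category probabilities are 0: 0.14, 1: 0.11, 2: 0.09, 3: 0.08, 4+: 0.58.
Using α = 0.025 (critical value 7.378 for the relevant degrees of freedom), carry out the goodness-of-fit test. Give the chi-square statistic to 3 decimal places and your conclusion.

20.982; reject

Expected counts E_i = n·p_i: 340×0.14 = 47.6, 340×0.11 = 37.4, 340×0.09 = 30.6, 340×0.08 = 27.2, 340×0.58 = 197.2.
χ² = (54−47.6)²/47.6 + (24−37.4)²/37.4 + (20−30.6)²/30.6 + (45−27.2)²/27.2 + (197−197.2)²/197.2
   = 0.8605 + 4.8011 + 3.6719 + 11.6485 + 0.0002
Sum = 20.982
df = 2. Since 20.982 > 7.378, we reject H₀.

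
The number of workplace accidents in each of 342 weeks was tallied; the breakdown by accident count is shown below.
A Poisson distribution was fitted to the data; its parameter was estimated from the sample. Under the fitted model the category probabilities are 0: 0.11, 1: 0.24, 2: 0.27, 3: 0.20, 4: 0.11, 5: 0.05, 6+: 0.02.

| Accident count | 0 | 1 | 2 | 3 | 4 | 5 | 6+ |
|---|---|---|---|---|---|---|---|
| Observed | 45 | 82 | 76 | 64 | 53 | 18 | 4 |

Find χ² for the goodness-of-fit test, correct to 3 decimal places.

Expected counts E_i = n·p_i: 342×0.11 = 37.62, 342×0.24 = 82.08, 342×0.27 = 92.34, 342×0.20 = 68.4, 342×0.11 = 37.62, 342×0.05 = 17.1, 342×0.02 = 6.84.
cat         O        E   (O−E)²/E
0          45    37.62     1.4478
1          82    82.08     0.0001
2          76    92.34     2.8914
3          64     68.4     0.2830
4          53    37.62     6.2877
5          18     17.1     0.0474
6+          4     6.84     1.1792
Sum = 12.137

12.137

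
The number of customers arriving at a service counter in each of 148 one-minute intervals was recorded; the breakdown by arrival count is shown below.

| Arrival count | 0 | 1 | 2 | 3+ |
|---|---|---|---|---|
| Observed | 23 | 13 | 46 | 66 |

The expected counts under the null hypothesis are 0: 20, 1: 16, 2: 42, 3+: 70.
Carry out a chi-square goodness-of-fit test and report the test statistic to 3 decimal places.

χ² = (23−20)²/20 + (13−16)²/16 + (46−42)²/42 + (66−70)²/70
   = 0.4500 + 0.5625 + 0.3810 + 0.2286
Sum = 1.622

1.622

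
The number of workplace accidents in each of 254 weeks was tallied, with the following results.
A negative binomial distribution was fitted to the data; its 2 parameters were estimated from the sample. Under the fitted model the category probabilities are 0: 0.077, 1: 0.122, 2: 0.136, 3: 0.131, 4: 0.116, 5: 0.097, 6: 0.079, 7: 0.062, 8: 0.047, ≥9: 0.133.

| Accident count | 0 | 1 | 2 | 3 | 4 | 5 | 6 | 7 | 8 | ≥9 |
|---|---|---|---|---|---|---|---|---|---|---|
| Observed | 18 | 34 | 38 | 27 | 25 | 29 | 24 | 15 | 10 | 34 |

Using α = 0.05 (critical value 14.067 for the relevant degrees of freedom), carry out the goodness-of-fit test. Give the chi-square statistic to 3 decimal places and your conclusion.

4.517; do not reject

Expected counts E_i = n·p_i: 254×0.077 = 19.558, 254×0.122 = 30.988, 254×0.136 = 34.544, 254×0.131 = 33.274, 254×0.116 = 29.464, 254×0.097 = 24.638, 254×0.079 = 20.066, 254×0.062 = 15.748, 254×0.047 = 11.938, 254×0.133 = 33.782.
0: (18 − 19.558)²/19.558 = 2.427364/19.558 = 0.1241
1: (34 − 30.988)²/30.988 = 9.072144/30.988 = 0.2928
2: (38 − 34.544)²/34.544 = 11.943936/34.544 = 0.3458
3: (27 − 33.274)²/33.274 = 39.363076/33.274 = 1.1830
4: (25 − 29.464)²/29.464 = 19.927296/29.464 = 0.6763
5: (29 − 24.638)²/24.638 = 19.027044/24.638 = 0.7723
6: (24 − 20.066)²/20.066 = 15.476356/20.066 = 0.7713
7: (15 − 15.748)²/15.748 = 0.559504/15.748 = 0.0355
8: (10 − 11.938)²/11.938 = 3.755844/11.938 = 0.3146
≥9: (34 − 33.782)²/33.782 = 0.047524/33.782 = 0.0014
Sum = 4.517
df = 7. Since 4.517 < 14.067, we do not reject H₀.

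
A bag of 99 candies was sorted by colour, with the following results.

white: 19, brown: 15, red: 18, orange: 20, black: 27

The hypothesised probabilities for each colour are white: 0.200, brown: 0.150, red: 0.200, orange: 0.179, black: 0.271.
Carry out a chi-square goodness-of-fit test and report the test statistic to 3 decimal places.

0.492

Expected counts E_i = n·p_i: 99×0.200 = 19.8, 99×0.150 = 14.85, 99×0.200 = 19.8, 99×0.179 = 17.721, 99×0.271 = 26.829.
white: (19 − 19.8)²/19.8 = 0.64/19.8 = 0.0323
brown: (15 − 14.85)²/14.85 = 0.0225/14.85 = 0.0015
red: (18 − 19.8)²/19.8 = 3.24/19.8 = 0.1636
orange: (20 − 17.721)²/17.721 = 5.193841/17.721 = 0.2931
black: (27 − 26.829)²/26.829 = 0.029241/26.829 = 0.0011
Sum = 0.492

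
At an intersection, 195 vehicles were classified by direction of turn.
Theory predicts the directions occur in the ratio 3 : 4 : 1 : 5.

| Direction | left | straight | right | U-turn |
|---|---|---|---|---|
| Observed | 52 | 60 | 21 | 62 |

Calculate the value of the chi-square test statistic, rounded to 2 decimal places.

Ratio total = 13. Expected counts: 195×3/13 = 45, 195×4/13 = 60, 195×1/13 = 15, 195×5/13 = 75.
χ² = (52−45)²/45 + (60−60)²/60 + (21−15)²/15 + (62−75)²/75
   = 1.089 + 0.000 + 2.400 + 2.253
Sum = 5.74

5.74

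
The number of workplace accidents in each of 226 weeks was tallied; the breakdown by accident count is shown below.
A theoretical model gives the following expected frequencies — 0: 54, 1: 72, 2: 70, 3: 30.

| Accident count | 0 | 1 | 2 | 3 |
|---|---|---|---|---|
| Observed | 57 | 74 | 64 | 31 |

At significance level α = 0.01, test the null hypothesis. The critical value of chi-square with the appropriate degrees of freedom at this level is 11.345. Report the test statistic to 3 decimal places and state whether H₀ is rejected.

0: (57 − 54)²/54 = 9/54 = 0.1667
1: (74 − 72)²/72 = 4/72 = 0.0556
2: (64 − 70)²/70 = 36/70 = 0.5143
3: (31 − 30)²/30 = 1/30 = 0.0333
Sum = 0.770
df = 3. Since 0.770 < 11.345, we do not reject H₀.

0.770; do not reject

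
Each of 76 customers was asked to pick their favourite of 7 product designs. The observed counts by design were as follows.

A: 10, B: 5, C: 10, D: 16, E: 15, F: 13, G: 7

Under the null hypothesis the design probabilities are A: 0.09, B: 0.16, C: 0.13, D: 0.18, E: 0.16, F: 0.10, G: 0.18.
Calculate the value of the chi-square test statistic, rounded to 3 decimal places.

Expected counts E_i = n·p_i: 76×0.09 = 6.84, 76×0.16 = 12.16, 76×0.13 = 9.88, 76×0.18 = 13.68, 76×0.16 = 12.16, 76×0.10 = 7.6, 76×0.18 = 13.68.
A: (10 − 6.84)²/6.84 = 9.9856/6.84 = 1.4599
B: (5 − 12.16)²/12.16 = 51.2656/12.16 = 4.2159
C: (10 − 9.88)²/9.88 = 0.0144/9.88 = 0.0015
D: (16 − 13.68)²/13.68 = 5.3824/13.68 = 0.3935
E: (15 − 12.16)²/12.16 = 8.0656/12.16 = 0.6633
F: (13 − 7.6)²/7.6 = 29.16/7.6 = 3.8368
G: (7 − 13.68)²/13.68 = 44.6224/13.68 = 3.2619
Sum = 13.833

13.833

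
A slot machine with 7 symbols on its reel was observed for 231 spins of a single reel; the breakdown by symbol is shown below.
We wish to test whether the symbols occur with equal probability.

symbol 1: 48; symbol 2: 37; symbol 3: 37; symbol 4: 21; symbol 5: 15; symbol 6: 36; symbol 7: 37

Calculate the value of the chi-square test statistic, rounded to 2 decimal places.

22.73

Under H₀ each category has probability 1/7, so each expected count is 231/7 = 33.
cat           O        E   (O−E)²/E
symbol 1     48       33      6.818
symbol 2     37       33      0.485
symbol 3     37       33      0.485
symbol 4     21       33      4.364
symbol 5     15       33      9.818
symbol 6     36       33      0.273
symbol 7     37       33      0.485
Sum = 22.73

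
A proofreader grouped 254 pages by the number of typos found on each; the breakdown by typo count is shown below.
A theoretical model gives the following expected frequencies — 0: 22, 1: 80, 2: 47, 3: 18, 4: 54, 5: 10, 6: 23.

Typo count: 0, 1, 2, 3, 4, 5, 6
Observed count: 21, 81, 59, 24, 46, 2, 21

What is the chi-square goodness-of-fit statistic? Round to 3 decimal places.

0: (21 − 22)²/22 = 1/22 = 0.0455
1: (81 − 80)²/80 = 1/80 = 0.0125
2: (59 − 47)²/47 = 144/47 = 3.0638
3: (24 − 18)²/18 = 36/18 = 2.0000
4: (46 − 54)²/54 = 64/54 = 1.1852
5: (2 − 10)²/10 = 64/10 = 6.4000
6: (21 − 23)²/23 = 4/23 = 0.1739
Sum = 12.881

12.881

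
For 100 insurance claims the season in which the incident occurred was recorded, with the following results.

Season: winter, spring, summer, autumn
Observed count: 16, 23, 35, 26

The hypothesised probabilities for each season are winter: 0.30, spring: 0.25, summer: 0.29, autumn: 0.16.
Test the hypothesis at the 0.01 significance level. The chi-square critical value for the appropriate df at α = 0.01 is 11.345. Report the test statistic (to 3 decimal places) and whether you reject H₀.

14.185; reject

Expected counts E_i = n·p_i: 100×0.30 = 30, 100×0.25 = 25, 100×0.29 = 29, 100×0.16 = 16.
winter: (16 − 30)²/30 = 196/30 = 6.5333
spring: (23 − 25)²/25 = 4/25 = 0.1600
summer: (35 − 29)²/29 = 36/29 = 1.2414
autumn: (26 − 16)²/16 = 100/16 = 6.2500
Sum = 14.185
df = 3. Since 14.185 > 11.345, we reject H₀.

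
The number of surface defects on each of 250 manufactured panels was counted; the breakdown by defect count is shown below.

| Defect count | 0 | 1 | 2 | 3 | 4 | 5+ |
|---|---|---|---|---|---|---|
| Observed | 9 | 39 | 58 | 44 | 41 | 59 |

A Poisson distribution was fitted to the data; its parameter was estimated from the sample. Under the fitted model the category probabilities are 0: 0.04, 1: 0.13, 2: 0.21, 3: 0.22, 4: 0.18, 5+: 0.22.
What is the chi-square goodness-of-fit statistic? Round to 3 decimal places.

4.823

Expected counts E_i = n·p_i: 250×0.04 = 10, 250×0.13 = 32.5, 250×0.21 = 52.5, 250×0.22 = 55, 250×0.18 = 45, 250×0.22 = 55.
cat         O        E   (O−E)²/E
0           9       10     0.1000
1          39     32.5     1.3000
2          58     52.5     0.5762
3          44       55     2.2000
4          41       45     0.3556
5+         59       55     0.2909
Sum = 4.823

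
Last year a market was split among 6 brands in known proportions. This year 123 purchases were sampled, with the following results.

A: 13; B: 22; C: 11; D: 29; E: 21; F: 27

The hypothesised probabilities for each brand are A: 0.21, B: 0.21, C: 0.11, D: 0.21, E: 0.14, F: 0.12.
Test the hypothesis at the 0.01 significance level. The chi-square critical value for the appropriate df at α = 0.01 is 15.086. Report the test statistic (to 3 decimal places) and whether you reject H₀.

Expected counts E_i = n·p_i: 123×0.21 = 25.83, 123×0.21 = 25.83, 123×0.11 = 13.53, 123×0.21 = 25.83, 123×0.14 = 17.22, 123×0.12 = 14.76.
χ² = (13−25.83)²/25.83 + (22−25.83)²/25.83 + (11−13.53)²/13.53 + (29−25.83)²/25.83 + (21−17.22)²/17.22 + (27−14.76)²/14.76
   = 6.3728 + 0.5679 + 0.4731 + 0.3890 + 0.8298 + 10.1502
Sum = 18.783
df = 5. Since 18.783 > 15.086, we reject H₀.

18.783; reject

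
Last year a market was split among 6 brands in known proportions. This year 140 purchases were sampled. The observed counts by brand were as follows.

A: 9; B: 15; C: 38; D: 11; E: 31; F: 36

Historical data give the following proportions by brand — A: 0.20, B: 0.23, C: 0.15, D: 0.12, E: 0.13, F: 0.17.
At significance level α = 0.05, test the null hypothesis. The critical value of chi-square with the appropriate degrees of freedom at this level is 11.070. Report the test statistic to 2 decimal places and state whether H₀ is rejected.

53.10; reject

Expected counts E_i = n·p_i: 140×0.20 = 28, 140×0.23 = 32.2, 140×0.15 = 21, 140×0.12 = 16.8, 140×0.13 = 18.2, 140×0.17 = 23.8.
χ² = (9−28)²/28 + (15−32.2)²/32.2 + (38−21)²/21 + (11−16.8)²/16.8 + (31−18.2)²/18.2 + (36−23.8)²/23.8
   = 12.893 + 9.188 + 13.762 + 2.002 + 9.002 + 6.254
Sum = 53.10
df = 5. Since 53.10 > 11.070, we reject H₀.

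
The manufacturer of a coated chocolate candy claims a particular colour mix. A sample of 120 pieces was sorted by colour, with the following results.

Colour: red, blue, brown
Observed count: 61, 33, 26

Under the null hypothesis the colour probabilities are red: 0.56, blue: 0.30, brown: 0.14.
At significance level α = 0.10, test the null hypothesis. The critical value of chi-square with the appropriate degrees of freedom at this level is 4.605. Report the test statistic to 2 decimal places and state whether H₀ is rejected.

Expected counts E_i = n·p_i: 120×0.56 = 67.2, 120×0.30 = 36, 120×0.14 = 16.8.
cat         O        E   (O−E)²/E
red        61     67.2      0.572
blue       33       36      0.250
brown      26     16.8      5.038
Sum = 5.86
df = 2. Since 5.86 > 4.605, we reject H₀.

5.86; reject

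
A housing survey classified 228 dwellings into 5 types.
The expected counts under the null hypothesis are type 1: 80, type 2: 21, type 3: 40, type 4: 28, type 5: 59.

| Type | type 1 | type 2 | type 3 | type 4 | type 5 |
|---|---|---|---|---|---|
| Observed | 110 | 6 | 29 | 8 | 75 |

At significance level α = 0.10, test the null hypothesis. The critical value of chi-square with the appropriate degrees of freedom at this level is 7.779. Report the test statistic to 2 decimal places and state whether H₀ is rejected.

43.61; reject

χ² = (110−80)²/80 + (6−21)²/21 + (29−40)²/40 + (8−28)²/28 + (75−59)²/59
   = 11.250 + 10.714 + 3.025 + 14.286 + 4.339
Sum = 43.61
df = 4. Since 43.61 > 7.779, we reject H₀.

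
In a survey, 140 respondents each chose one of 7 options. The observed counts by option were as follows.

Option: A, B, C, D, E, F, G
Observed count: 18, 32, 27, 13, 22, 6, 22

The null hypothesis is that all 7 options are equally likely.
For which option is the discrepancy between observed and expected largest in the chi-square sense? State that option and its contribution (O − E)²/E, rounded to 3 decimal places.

F, 9.800

Under H₀ each category has probability 1/7, so each expected count is 140/7 = 20.
cat         O        E   (O−E)²/E
A          18       20     0.2000
B          32       20     7.2000
C          27       20     2.4500
D          13       20     2.4500
E          22       20     0.2000
F           6       20     9.8000
G          22       20     0.2000
The largest term is for F: 9.800.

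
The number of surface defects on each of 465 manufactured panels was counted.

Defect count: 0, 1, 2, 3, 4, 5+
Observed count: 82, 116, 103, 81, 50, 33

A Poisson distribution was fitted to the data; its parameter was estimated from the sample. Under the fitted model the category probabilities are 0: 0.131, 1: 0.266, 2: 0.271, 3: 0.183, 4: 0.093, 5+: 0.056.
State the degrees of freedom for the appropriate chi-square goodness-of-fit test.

There are k = 6 categories and 1 parameter estimated from the data, so df = 6 − 1 − 1 = 4.

4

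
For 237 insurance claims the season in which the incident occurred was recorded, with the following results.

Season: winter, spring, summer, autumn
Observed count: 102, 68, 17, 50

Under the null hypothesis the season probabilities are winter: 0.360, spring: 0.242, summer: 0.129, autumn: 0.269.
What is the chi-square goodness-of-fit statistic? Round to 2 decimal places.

14.23

Expected counts E_i = n·p_i: 237×0.360 = 85.32, 237×0.242 = 57.354, 237×0.129 = 30.573, 237×0.269 = 63.753.
winter: (102 − 85.32)²/85.32 = 278.2224/85.32 = 3.261
spring: (68 − 57.354)²/57.354 = 113.337316/57.354 = 1.976
summer: (17 − 30.573)²/30.573 = 184.226329/30.573 = 6.026
autumn: (50 − 63.753)²/63.753 = 189.145009/63.753 = 2.967
Sum = 14.23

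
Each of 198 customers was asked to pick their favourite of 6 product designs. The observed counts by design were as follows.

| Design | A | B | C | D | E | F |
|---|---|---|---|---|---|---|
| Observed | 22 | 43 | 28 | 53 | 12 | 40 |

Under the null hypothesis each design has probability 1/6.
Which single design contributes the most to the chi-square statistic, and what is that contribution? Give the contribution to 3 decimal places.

E, 13.364

Expected count for each of the 6 categories: 198/6 = 33.
χ² = (22−33)²/33 + (43−33)²/33 + (28−33)²/33 + (53−33)²/33 + (12−33)²/33 + (40−33)²/33
   = 3.6667 + 3.0303 + 0.7576 + 12.1212 + 13.3636 + 1.4848
The largest term is for E: 13.364.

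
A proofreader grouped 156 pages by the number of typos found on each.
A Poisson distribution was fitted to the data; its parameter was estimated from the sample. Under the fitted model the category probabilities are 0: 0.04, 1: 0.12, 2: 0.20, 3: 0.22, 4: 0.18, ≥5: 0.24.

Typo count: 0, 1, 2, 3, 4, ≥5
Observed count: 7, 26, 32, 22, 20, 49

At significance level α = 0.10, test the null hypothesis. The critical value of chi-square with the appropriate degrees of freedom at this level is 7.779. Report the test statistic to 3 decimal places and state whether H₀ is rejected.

Expected counts E_i = n·p_i: 156×0.04 = 6.24, 156×0.12 = 18.72, 156×0.20 = 31.2, 156×0.22 = 34.32, 156×0.18 = 28.08, 156×0.24 = 37.44.
0: (7 − 6.24)²/6.24 = 0.5776/6.24 = 0.0926
1: (26 − 18.72)²/18.72 = 52.9984/18.72 = 2.8311
2: (32 − 31.2)²/31.2 = 0.64/31.2 = 0.0205
3: (22 − 34.32)²/34.32 = 151.7824/34.32 = 4.4226
4: (20 − 28.08)²/28.08 = 65.2864/28.08 = 2.3250
≥5: (49 − 37.44)²/37.44 = 133.6336/37.44 = 3.5693
Sum = 13.261
df = 4. Since 13.261 > 7.779, we reject H₀.

13.261; reject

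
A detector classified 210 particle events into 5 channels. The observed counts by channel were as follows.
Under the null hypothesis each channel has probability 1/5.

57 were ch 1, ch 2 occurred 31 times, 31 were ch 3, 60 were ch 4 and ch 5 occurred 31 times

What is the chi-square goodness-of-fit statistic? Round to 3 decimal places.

Expected count for each of the 5 categories: 210/5 = 42.
χ² = (57−42)²/42 + (31−42)²/42 + (31−42)²/42 + (60−42)²/42 + (31−42)²/42
   = 5.3571 + 2.8810 + 2.8810 + 7.7143 + 2.8810
Sum = 21.714

21.714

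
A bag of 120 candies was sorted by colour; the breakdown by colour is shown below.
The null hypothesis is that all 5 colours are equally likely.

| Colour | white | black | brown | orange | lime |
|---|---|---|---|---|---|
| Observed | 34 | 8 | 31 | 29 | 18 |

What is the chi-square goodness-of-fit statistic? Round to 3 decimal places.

Under H₀ each category has probability 1/5, so each expected count is 120/5 = 24.
white: (34 − 24)²/24 = 100/24 = 4.1667
black: (8 − 24)²/24 = 256/24 = 10.6667
brown: (31 − 24)²/24 = 49/24 = 2.0417
orange: (29 − 24)²/24 = 25/24 = 1.0417
lime: (18 − 24)²/24 = 36/24 = 1.5000
Sum = 19.417

19.417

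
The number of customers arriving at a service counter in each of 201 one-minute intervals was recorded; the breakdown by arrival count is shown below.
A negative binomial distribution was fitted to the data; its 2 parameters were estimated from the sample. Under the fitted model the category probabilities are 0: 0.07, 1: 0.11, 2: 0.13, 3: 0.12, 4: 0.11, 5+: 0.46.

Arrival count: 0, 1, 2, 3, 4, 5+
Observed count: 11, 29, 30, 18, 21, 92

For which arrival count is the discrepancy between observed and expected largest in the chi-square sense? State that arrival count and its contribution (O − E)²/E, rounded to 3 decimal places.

Expected counts E_i = n·p_i: 201×0.07 = 14.07, 201×0.11 = 22.11, 201×0.13 = 26.13, 201×0.12 = 24.12, 201×0.11 = 22.11, 201×0.46 = 92.46.
χ² = (11−14.07)²/14.07 + (29−22.11)²/22.11 + (30−26.13)²/26.13 + (18−24.12)²/24.12 + (21−22.11)²/22.11 + (92−92.46)²/92.46
   = 0.6699 + 2.1471 + 0.5732 + 1.5528 + 0.0557 + 0.0023
The largest term is for 1: 2.147.

1, 2.147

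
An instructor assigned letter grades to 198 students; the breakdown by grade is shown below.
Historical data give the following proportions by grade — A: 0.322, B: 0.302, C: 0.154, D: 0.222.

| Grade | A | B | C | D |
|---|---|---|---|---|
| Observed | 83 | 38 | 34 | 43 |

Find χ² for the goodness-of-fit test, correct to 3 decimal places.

14.178

Expected counts E_i = n·p_i: 198×0.322 = 63.756, 198×0.302 = 59.796, 198×0.154 = 30.492, 198×0.222 = 43.956.
χ² = (83−63.756)²/63.756 + (38−59.796)²/59.796 + (34−30.492)²/30.492 + (43−43.956)²/43.956
   = 5.8086 + 7.9448 + 0.4036 + 0.0208
Sum = 14.178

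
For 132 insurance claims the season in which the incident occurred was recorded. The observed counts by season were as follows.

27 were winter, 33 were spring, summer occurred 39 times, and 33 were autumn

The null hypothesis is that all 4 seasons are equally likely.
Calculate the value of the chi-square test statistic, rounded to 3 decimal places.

2.182

Expected count for each of the 4 categories: 132/4 = 33.
χ² = (27−33)²/33 + (33−33)²/33 + (39−33)²/33 + (33−33)²/33
   = 1.0909 + 0.0000 + 1.0909 + 0.0000
Sum = 2.182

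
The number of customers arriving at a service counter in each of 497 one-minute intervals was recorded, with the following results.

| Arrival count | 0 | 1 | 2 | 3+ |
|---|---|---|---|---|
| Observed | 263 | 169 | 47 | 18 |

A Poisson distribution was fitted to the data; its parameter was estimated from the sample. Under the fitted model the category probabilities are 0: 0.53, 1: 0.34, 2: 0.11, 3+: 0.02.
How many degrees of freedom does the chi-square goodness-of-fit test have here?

There are k = 4 categories and 1 parameter estimated from the data, so df = 4 − 1 − 1 = 2.

2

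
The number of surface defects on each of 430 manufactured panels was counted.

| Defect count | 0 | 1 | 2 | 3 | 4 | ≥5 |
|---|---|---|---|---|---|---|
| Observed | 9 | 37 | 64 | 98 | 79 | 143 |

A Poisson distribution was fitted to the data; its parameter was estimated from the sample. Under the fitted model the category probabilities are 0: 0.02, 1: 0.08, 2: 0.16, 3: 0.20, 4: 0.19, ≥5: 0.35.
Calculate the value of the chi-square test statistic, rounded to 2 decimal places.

2.69

Expected counts E_i = n·p_i: 430×0.02 = 8.6, 430×0.08 = 34.4, 430×0.16 = 68.8, 430×0.20 = 86, 430×0.19 = 81.7, 430×0.35 = 150.5.
cat         O        E   (O−E)²/E
0           9      8.6      0.019
1          37     34.4      0.197
2          64     68.8      0.335
3          98       86      1.674
4          79     81.7      0.089
≥5        143    150.5      0.374
Sum = 2.69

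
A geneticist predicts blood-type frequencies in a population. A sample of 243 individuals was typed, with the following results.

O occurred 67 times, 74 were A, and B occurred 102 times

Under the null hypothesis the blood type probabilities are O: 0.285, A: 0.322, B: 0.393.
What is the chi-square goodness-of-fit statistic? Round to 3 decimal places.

0.746

Expected counts E_i = n·p_i: 243×0.285 = 69.255, 243×0.322 = 78.246, 243×0.393 = 95.499.
cat         O        E   (O−E)²/E
O          67   69.255     0.0734
A          74   78.246     0.2304
B         102   95.499     0.4425
Sum = 0.746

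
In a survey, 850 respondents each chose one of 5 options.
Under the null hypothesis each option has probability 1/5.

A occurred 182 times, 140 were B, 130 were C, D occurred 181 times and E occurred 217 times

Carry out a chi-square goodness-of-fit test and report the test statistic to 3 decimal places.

Under H₀ each category has probability 1/5, so each expected count is 850/5 = 170.
A: (182 − 170)²/170 = 144/170 = 0.8471
B: (140 − 170)²/170 = 900/170 = 5.2941
C: (130 − 170)²/170 = 1600/170 = 9.4118
D: (181 − 170)²/170 = 121/170 = 0.7118
E: (217 − 170)²/170 = 2209/170 = 12.9941
Sum = 29.259

29.259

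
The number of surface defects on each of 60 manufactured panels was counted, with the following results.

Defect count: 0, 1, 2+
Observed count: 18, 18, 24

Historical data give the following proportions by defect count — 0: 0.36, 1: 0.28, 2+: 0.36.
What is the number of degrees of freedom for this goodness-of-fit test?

2

There are k = 3 categories and no parameters were estimated from the data, so df = 3 − 1 = 2.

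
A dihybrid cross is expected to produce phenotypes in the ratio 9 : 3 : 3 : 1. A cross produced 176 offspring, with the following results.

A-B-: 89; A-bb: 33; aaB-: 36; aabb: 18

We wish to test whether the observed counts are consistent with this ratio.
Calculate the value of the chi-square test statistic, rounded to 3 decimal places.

5.737

Ratio total = 16. Expected counts: 176×9/16 = 99, 176×3/16 = 33, 176×3/16 = 33, 176×1/16 = 11.
cat         O        E   (O−E)²/E
A-B-       89       99     1.0101
A-bb       33       33     0.0000
aaB-       36       33     0.2727
aabb       18       11     4.4545
Sum = 5.737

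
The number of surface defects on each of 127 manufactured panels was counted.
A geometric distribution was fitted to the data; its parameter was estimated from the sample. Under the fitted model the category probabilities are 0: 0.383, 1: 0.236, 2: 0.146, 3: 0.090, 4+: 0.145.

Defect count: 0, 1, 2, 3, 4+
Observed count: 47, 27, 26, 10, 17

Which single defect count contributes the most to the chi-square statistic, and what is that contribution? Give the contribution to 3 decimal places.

2, 3.000

Expected counts E_i = n·p_i: 127×0.383 = 48.641, 127×0.236 = 29.972, 127×0.146 = 18.542, 127×0.090 = 11.43, 127×0.145 = 18.415.
0: (47 − 48.641)²/48.641 = 2.692881/48.641 = 0.0554
1: (27 − 29.972)²/29.972 = 8.832784/29.972 = 0.2947
2: (26 − 18.542)²/18.542 = 55.621764/18.542 = 2.9998
3: (10 − 11.43)²/11.43 = 2.0449/11.43 = 0.1789
4+: (17 − 18.415)²/18.415 = 2.002225/18.415 = 0.1087
The largest term is for 2: 3.000.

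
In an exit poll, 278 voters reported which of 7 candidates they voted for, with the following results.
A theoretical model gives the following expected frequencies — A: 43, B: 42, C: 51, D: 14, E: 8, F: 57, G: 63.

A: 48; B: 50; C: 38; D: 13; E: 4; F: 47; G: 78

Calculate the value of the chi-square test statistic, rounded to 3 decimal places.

12.816

cat         O        E   (O−E)²/E
A          48       43     0.5814
B          50       42     1.5238
C          38       51     3.3137
D          13       14     0.0714
E           4        8     2.0000
F          47       57     1.7544
G          78       63     3.5714
Sum = 12.816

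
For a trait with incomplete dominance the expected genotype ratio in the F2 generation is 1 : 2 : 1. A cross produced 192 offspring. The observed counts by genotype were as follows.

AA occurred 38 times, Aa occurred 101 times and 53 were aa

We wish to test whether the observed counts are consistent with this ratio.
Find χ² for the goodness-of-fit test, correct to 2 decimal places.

Ratio total = 4. Expected counts: 192×1/4 = 48, 192×2/4 = 96, 192×1/4 = 48.
χ² = (38−48)²/48 + (101−96)²/96 + (53−48)²/48
   = 2.083 + 0.260 + 0.521
Sum = 2.86

2.86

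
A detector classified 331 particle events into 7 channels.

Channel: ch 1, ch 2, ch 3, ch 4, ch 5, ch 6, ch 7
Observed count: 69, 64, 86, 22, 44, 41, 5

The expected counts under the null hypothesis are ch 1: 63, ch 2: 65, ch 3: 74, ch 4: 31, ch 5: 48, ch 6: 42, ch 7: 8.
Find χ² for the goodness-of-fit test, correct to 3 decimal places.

cat         O        E   (O−E)²/E
ch 1       69       63     0.5714
ch 2       64       65     0.0154
ch 3       86       74     1.9459
ch 4       22       31     2.6129
ch 5       44       48     0.3333
ch 6       41       42     0.0238
ch 7        5        8     1.1250
Sum = 6.628

6.628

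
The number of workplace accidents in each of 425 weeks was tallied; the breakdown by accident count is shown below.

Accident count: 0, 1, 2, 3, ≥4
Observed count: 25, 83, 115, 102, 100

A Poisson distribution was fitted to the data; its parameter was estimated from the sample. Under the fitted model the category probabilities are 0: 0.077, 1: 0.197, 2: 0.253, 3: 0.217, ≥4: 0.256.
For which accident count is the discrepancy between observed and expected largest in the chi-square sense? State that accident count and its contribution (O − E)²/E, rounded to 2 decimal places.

Expected counts E_i = n·p_i: 425×0.077 = 32.725, 425×0.197 = 83.725, 425×0.253 = 107.525, 425×0.217 = 92.225, 425×0.256 = 108.8.
χ² = (25−32.725)²/32.725 + (83−83.725)²/83.725 + (115−107.525)²/107.525 + (102−92.225)²/92.225 + (100−108.8)²/108.8
   = 1.824 + 0.006 + 0.520 + 1.036 + 0.712
The largest term is for 0: 1.82.

0, 1.82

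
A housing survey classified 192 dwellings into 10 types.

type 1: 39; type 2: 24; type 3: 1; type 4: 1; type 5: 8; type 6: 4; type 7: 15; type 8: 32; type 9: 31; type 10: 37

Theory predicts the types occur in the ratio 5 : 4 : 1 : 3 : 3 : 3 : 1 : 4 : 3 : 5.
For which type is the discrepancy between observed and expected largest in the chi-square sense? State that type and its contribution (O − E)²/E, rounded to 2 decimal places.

Ratio total = 32. Expected counts: 192×5/32 = 30, 192×4/32 = 24, 192×1/32 = 6, 192×3/32 = 18, 192×3/32 = 18, 192×3/32 = 18, 192×1/32 = 6, 192×4/32 = 24, 192×3/32 = 18, 192×5/32 = 30.
cat          O        E   (O−E)²/E
type 1      39       30      2.700
type 2      24       24      0.000
type 3       1        6      4.167
type 4       1       18     16.056
type 5       8       18      5.556
type 6       4       18     10.889
type 7      15        6     13.500
type 8      32       24      2.667
type 9      31       18      9.389
type 10     37       30      1.633
The largest term is for type 4: 16.06.

type 4, 16.06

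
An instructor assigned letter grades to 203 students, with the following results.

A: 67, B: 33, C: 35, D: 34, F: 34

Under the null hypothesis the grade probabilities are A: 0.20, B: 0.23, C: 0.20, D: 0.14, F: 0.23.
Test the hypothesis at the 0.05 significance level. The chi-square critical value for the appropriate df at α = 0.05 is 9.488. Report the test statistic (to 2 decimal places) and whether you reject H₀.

Expected counts E_i = n·p_i: 203×0.20 = 40.6, 203×0.23 = 46.69, 203×0.20 = 40.6, 203×0.14 = 28.42, 203×0.23 = 46.69.
χ² = (67−40.6)²/40.6 + (33−46.69)²/46.69 + (35−40.6)²/40.6 + (34−28.42)²/28.42 + (34−46.69)²/46.69
   = 17.167 + 4.014 + 0.772 + 1.096 + 3.449
Sum = 26.50
df = 4. Since 26.50 > 9.488, we reject H₀.

26.50; reject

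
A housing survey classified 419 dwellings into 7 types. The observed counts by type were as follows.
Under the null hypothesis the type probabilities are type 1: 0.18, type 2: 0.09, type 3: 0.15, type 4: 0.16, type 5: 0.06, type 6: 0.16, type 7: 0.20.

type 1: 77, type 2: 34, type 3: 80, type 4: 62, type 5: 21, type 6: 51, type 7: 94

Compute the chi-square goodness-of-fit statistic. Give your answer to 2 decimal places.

Expected counts E_i = n·p_i: 419×0.18 = 75.42, 419×0.09 = 37.71, 419×0.15 = 62.85, 419×0.16 = 67.04, 419×0.06 = 25.14, 419×0.16 = 67.04, 419×0.20 = 83.8.
χ² = (77−75.42)²/75.42 + (34−37.71)²/37.71 + (80−62.85)²/62.85 + (62−67.04)²/67.04 + (21−25.14)²/25.14 + (51−67.04)²/67.04 + (94−83.8)²/83.8
   = 0.033 + 0.365 + 4.680 + 0.379 + 0.682 + 3.838 + 1.242
Sum = 11.22

11.22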